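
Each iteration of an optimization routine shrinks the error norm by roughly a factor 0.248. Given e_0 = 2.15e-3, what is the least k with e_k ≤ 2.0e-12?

15

After k steps, e_k ≈ 2.15e-3·0.248^k.
Need 0.248^k ≤ 2.0e-12/2.15e-3 = 9.30233e-10.
k ≥ ln(9.30233e-10)/ln(0.248) = -20.7956/-1.39433 = 14.914.
Smallest integer k = 15.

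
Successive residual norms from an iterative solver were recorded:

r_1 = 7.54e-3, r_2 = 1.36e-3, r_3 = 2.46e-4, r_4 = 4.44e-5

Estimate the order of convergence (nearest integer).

Consecutive ratios: r_4/r_3 = 4.44e-5/2.46e-4 = 0.180488, r_3/r_2 = 2.46e-4/1.36e-3 = 0.180882.
p ≈ ln(0.180488)/ln(0.180882) = -1.7121/-1.7099 ≈ 1.00.
So the convergence is linear (order 1).

1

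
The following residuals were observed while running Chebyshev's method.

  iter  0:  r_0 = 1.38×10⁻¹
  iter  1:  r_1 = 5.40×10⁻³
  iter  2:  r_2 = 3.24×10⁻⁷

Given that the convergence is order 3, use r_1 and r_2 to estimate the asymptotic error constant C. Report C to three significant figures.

2.06

C ≈ r_2 / r_1^3
  = 3.24×10⁻⁷ / (5.40×10⁻³)^3
  = 3.24×10⁻⁷ / 1.57464e-07 ≈ 2.0576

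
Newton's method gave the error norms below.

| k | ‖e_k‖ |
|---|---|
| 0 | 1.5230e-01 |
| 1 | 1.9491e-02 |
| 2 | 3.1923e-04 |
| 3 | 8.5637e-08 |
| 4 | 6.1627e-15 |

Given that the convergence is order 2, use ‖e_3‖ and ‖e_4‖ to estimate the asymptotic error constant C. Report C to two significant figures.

C ≈ ‖e_4‖ / ‖e_3‖^2
  = 6.1627e-15 / (8.5637e-08)^2
  = 6.1627e-15 / 7.3337e-15 ≈ 0.84033

0.84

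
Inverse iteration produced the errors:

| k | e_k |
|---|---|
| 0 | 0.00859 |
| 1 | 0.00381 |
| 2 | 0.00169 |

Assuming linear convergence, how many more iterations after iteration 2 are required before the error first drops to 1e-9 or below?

18

Rate ρ ≈ e_2/e_1 = 0.00169/0.00381 = 0.4436.
After j more steps, e_{2+j} ≈ 0.00169·ρ^j; need ρ^j ≤ 1e-9/0.00169 = 5.91716e-07.
j ≥ ln(5.91716e-07)/ln(0.4436) = -14.3402/-0.81283 = 17.642.
So 18 more iterations are needed.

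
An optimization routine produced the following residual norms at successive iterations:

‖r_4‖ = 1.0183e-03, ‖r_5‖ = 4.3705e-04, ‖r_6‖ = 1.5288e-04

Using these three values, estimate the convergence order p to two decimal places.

p ≈ ln(‖r_6‖/‖r_5‖) / ln(‖r_5‖/‖r_4‖)
  = ln(1.5288e-04/4.3705e-04) / ln(4.3705e-04/1.0183e-03)
  = ln(0.3498) / ln(0.429196)
  = -1.05039 / -0.84584 ≈ 1.24183

1.24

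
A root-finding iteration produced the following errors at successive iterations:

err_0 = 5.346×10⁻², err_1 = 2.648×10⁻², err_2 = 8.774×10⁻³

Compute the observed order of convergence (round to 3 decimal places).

1.572

p ≈ ln(err_2/err_1) / ln(err_1/err_0)
  = ln(8.774×10⁻³/2.648×10⁻²) / ln(2.648×10⁻²/5.346×10⁻²)
  = ln(0.331344) / ln(0.495324)
  = -1.104598 / -0.702543 ≈ 1.572285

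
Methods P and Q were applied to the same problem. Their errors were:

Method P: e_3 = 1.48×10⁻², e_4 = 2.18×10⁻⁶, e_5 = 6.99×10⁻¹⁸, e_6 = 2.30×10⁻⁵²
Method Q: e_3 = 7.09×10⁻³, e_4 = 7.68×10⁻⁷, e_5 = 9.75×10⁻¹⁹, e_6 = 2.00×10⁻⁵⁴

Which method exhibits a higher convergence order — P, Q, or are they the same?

same

Method P: p ≈ ln(2.30×10⁻⁵²/6.99×10⁻¹⁸)/ln(6.99×10⁻¹⁸/2.18×10⁻⁶) ≈ 3.00.
Method Q: p ≈ ln(2.00×10⁻⁵⁴/9.75×10⁻¹⁹)/ln(9.75×10⁻¹⁹/7.68×10⁻⁷) ≈ 3.00.
Both orders ≈ 3.0 — effectively the same.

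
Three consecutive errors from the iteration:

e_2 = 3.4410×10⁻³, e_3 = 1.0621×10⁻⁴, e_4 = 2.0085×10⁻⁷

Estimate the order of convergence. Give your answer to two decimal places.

p ≈ ln(e_4/e_3) / ln(e_3/e_2)
  = ln(2.0085×10⁻⁷/1.0621×10⁻⁴) / ln(1.0621×10⁻⁴/3.4410×10⁻³)
  = ln(0.00189106) / ln(0.030866)
  = -6.27062 / -3.47810 ≈ 1.80289

1.80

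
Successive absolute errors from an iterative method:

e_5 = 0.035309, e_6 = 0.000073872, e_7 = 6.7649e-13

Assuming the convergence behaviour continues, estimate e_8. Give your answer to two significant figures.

5.2e-37

First estimate the order: p ≈ ln(e_7/e_6) / ln(e_6/e_5) = ln(6.7649e-13/0.000073872)/ln(0.000073872/0.035309) = ln(9.1576e-09)/ln(0.00209216) ≈ 3.0000.
Then e_8 ≈ e_7·(e_7/e_6)^p = 6.7649e-13·(9.1576e-09)^3.0000 = 6.7649e-13·7.67971e-25 ≈ 5.195e-37.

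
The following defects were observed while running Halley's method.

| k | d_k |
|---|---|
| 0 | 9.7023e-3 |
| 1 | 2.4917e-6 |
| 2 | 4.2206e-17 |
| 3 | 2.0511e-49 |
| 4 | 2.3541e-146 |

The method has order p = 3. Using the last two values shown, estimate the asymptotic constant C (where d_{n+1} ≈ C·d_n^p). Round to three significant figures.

2.73

C ≈ d_4 / d_3^3
  = 2.3541e-146 / (2.0511e-49)^3
  = 2.3541e-146 / 8.629e-147 ≈ 2.7281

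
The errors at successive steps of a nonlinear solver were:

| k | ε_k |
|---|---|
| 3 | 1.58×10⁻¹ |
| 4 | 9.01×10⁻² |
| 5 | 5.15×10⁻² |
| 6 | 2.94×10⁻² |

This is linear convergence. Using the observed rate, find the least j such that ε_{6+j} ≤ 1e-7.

Rate ρ ≈ ε_6/ε_5 = 2.94×10⁻²/5.15×10⁻² = 0.5709.
After j more steps, ε_{6+j} ≈ 2.94×10⁻²·ρ^j; need ρ^j ≤ 1e-7/2.94×10⁻² = 3.40136e-06.
j ≥ ln(3.40136e-06)/ln(0.5709) = -12.5913/-0.56054 = 22.463.
So 23 more iterations are needed.

23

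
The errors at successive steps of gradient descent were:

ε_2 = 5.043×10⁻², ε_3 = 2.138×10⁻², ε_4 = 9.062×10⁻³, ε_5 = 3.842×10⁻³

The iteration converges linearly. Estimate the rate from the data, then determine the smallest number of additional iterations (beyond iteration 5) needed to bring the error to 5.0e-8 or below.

Rate ρ ≈ ε_5/ε_4 = 3.842×10⁻³/9.062×10⁻³ = 0.4240.
After j more steps, ε_{5+j} ≈ 3.842×10⁻³·ρ^j; need ρ^j ≤ 5.0e-8/3.842×10⁻³ = 1.30141e-05.
j ≥ ln(1.30141e-05)/ln(0.4240) = -11.2495/-0.85802 = 13.111.
So 14 more iterations are needed.

14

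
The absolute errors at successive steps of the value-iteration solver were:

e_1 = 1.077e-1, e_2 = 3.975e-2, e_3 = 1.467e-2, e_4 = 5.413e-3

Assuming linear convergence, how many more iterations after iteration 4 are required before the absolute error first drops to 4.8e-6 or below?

Rate ρ ≈ e_4/e_3 = 5.413e-3/1.467e-2 = 0.3690.
After j more steps, e_{4+j} ≈ 5.413e-3·ρ^j; need ρ^j ≤ 4.8e-6/5.413e-3 = 0.000886754.
j ≥ ln(0.000886754)/ln(0.3690) = -7.0279/-0.99696 = 7.049.
So 8 more iterations are needed.

8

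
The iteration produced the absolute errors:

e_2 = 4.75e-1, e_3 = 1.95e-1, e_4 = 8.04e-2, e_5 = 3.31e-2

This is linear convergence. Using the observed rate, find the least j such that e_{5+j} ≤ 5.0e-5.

Rate ρ ≈ e_5/e_4 = 3.31e-2/8.04e-2 = 0.4117.
After j more steps, e_{5+j} ≈ 3.31e-2·ρ^j; need ρ^j ≤ 5.0e-5/3.31e-2 = 0.00151057.
j ≥ ln(0.00151057)/ln(0.4117) = -6.4953/-0.88746 = 7.319.
So 8 more iterations are needed.

8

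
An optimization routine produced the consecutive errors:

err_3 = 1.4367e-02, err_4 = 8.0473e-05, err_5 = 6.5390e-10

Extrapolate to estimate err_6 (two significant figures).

2.0e-21

First estimate the order: p ≈ ln(err_5/err_4) / ln(err_4/err_3) = ln(6.5390e-10/8.0473e-05)/ln(8.0473e-05/1.4367e-02) = ln(8.12571e-06)/ln(0.00560124) ≈ 2.2606.
Then err_6 ≈ err_5·(err_5/err_4)^p = 6.5390e-10·(8.12571e-06)^2.2606 = 6.5390e-10·3.11338e-12 ≈ 2.036e-21.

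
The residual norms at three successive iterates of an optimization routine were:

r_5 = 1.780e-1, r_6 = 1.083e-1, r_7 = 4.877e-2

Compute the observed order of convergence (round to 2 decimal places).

p ≈ ln(r_7/r_6) / ln(r_6/r_5)
  = ln(4.877e-2/1.083e-1) / ln(1.083e-1/1.780e-1)
  = ln(0.450323) / ln(0.608427)
  = -0.79779 / -0.49688 ≈ 1.60560

1.61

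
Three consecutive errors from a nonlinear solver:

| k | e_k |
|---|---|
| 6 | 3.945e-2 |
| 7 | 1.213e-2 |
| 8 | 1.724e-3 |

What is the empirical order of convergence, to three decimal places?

1.654

p ≈ ln(e_8/e_7) / ln(e_7/e_6)
  = ln(1.724e-3/1.213e-2) / ln(1.213e-2/3.945e-2)
  = ln(0.142127) / ln(0.307478)
  = -1.951034 / -1.179352 ≈ 1.654327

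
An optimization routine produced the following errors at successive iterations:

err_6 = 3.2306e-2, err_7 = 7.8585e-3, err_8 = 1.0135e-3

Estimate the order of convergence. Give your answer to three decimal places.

p ≈ ln(err_8/err_7) / ln(err_7/err_6)
  = ln(1.0135e-3/7.8585e-3) / ln(7.8585e-3/3.2306e-2)
  = ln(0.128969) / ln(0.243252)
  = -2.048183 / -1.413657 ≈ 1.448854

1.449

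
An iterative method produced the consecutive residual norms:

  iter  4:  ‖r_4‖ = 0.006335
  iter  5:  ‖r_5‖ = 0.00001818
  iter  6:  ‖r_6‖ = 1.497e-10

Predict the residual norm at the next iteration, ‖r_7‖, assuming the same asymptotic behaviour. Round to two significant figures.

1.0e-20

First estimate the order: p ≈ ln(‖r_6‖/‖r_5‖) / ln(‖r_5‖/‖r_4‖) = ln(1.497e-10/0.00001818)/ln(0.00001818/0.006335) = ln(8.23432e-06)/ln(0.00286977) ≈ 2.0000.
Then ‖r_7‖ ≈ ‖r_6‖·(‖r_6‖/‖r_5‖)^p = 1.497e-10·(8.23432e-06)^2.0000 = 1.497e-10·6.7804e-11 ≈ 1.015e-20.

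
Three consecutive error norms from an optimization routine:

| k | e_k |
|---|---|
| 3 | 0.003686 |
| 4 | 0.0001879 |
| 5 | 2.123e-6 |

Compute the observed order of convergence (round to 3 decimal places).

1.506

p ≈ ln(e_5/e_4) / ln(e_4/e_3)
  = ln(2.123e-6/0.0001879) / ln(0.0001879/0.003686)
  = ln(0.0112986) / ln(0.0509767)
  = -4.483076 / -2.976387 ≈ 1.506214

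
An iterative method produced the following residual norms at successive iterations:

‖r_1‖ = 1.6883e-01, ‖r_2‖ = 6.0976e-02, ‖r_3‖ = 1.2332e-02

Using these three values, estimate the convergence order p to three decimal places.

p ≈ ln(‖r_3‖/‖r_2‖) / ln(‖r_2‖/‖r_1‖)
  = ln(1.2332e-02/6.0976e-02) / ln(6.0976e-02/1.6883e-01)
  = ln(0.202244) / ln(0.361168)
  = -1.598280 / -1.018412 ≈ 1.569384

1.569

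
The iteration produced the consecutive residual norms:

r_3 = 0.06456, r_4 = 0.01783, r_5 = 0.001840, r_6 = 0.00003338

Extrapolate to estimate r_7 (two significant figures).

2.8e-8

First estimate the order: p ≈ ln(r_6/r_5) / ln(r_5/r_4) = ln(0.00003338/0.001840)/ln(0.001840/0.01783) = ln(0.0181413)/ln(0.103197) ≈ 1.7655.
Then r_7 ≈ r_6·(r_6/r_5)^p = 0.00003338·(0.0181413)^1.7655 = 0.00003338·0.000842712 ≈ 2.813e-08.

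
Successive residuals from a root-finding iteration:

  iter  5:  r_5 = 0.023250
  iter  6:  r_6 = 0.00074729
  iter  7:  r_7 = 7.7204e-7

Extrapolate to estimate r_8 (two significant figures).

8.2e-13

First estimate the order: p ≈ ln(r_7/r_6) / ln(r_6/r_5) = ln(7.7204e-7/0.00074729)/ln(0.00074729/0.023250) = ln(0.00103312)/ln(0.0321415) ≈ 2.0000.
Then r_8 ≈ r_7·(r_7/r_6)^p = 7.7204e-7·(0.00103312)^2.0000 = 7.7204e-7·1.06734e-06 ≈ 8.24e-13.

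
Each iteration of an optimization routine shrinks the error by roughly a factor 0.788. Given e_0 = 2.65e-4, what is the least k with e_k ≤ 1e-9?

After k steps, e_k ≈ 2.65e-4·0.788^k.
Need 0.788^k ≤ 1e-9/2.65e-4 = 3.77358e-06.
k ≥ ln(3.77358e-06)/ln(0.788) = -12.4875/-0.23826 = 52.411.
Smallest integer k = 53.

53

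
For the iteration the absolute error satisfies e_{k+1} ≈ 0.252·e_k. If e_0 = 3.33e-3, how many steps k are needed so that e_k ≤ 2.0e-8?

9

After k steps, e_k ≈ 3.33e-3·0.252^k.
Need 0.252^k ≤ 2.0e-8/3.33e-3 = 6.00601e-06.
k ≥ ln(6.00601e-06)/ln(0.252) = -12.0227/-1.37833 = 8.723.
Smallest integer k = 9.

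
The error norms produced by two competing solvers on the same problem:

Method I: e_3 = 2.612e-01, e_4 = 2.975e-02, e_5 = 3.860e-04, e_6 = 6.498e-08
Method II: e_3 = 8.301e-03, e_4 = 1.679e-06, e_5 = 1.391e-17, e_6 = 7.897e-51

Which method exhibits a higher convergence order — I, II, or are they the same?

II

Method I: p ≈ ln(6.498e-08/3.860e-04)/ln(3.860e-04/2.975e-02) ≈ 2.00.
Method II: p ≈ ln(7.897e-51/1.391e-17)/ln(1.391e-17/1.679e-06) ≈ 3.00.
Method II has the higher order (≈3.0 vs ≈2.0).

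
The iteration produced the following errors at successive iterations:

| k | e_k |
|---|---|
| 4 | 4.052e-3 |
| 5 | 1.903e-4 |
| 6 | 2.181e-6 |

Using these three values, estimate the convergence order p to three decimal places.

1.461

p ≈ ln(e_6/e_5) / ln(e_5/e_4)
  = ln(2.181e-6/1.903e-4) / ln(1.903e-4/4.052e-3)
  = ln(0.0114609) / ln(0.0469645)
  = -4.468814 / -3.058363 ≈ 1.461178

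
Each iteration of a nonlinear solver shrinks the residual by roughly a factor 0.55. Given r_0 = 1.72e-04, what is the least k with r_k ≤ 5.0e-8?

14

After k steps, r_k ≈ 1.72e-04·0.55^k.
Need 0.55^k ≤ 5.0e-8/1.72e-04 = 0.000290698.
k ≥ ln(0.000290698)/ln(0.55) = -8.1432/-0.59784 = 13.621.
Smallest integer k = 14.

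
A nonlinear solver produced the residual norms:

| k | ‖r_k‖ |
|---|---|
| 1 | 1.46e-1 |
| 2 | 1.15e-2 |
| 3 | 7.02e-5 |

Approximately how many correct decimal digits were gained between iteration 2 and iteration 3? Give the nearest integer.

2

Digits gained ≈ log₁₀(‖r_2‖/‖r_3‖) = log₁₀(1.15e-2/7.02e-5) = log₁₀(163.818) ≈ 2.214.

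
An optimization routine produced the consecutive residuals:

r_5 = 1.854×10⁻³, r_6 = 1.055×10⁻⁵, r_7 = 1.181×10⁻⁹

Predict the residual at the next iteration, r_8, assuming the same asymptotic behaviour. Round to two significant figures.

1.3e-16

First estimate the order: p ≈ ln(r_7/r_6) / ln(r_6/r_5) = ln(1.181×10⁻⁹/1.055×10⁻⁵)/ln(1.055×10⁻⁵/1.854×10⁻³) = ln(0.000111943)/ln(0.0056904) ≈ 1.7600.
Then r_8 ≈ r_7·(r_7/r_6)^p = 1.181×10⁻⁹·(0.000111943)^1.7600 = 1.181×10⁻⁹·1.11233e-07 ≈ 1.314e-16.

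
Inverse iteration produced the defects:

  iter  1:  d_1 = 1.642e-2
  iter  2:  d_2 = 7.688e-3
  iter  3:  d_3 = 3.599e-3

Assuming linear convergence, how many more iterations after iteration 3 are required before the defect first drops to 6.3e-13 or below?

Rate ρ ≈ d_3/d_2 = 3.599e-3/7.688e-3 = 0.4681.
After j more steps, d_{3+j} ≈ 3.599e-3·ρ^j; need ρ^j ≤ 6.3e-13/3.599e-3 = 1.75049e-10.
j ≥ ln(1.75049e-10)/ln(0.4681) = -22.4660/-0.75907 = 29.597.
So 30 more iterations are needed.

30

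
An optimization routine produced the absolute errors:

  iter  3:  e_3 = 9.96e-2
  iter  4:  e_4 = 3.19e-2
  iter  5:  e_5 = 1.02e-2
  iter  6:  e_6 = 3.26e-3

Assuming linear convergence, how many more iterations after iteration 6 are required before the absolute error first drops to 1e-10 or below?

Rate ρ ≈ e_6/e_5 = 3.26e-3/1.02e-2 = 0.3196.
After j more steps, e_{6+j} ≈ 3.26e-3·ρ^j; need ρ^j ≤ 1e-10/3.26e-3 = 3.06748e-08.
j ≥ ln(3.06748e-08)/ln(0.3196) = -17.2998/-1.14069 = 15.166.
So 16 more iterations are needed.

16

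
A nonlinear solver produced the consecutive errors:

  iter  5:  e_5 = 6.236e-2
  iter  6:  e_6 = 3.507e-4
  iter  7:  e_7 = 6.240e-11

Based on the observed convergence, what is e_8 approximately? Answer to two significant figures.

First estimate the order: p ≈ ln(e_7/e_6) / ln(e_6/e_5) = ln(6.240e-11/3.507e-4)/ln(3.507e-4/6.236e-2) = ln(1.7793e-07)/ln(0.0056238) ≈ 2.9999.
Then e_8 ≈ e_7·(e_7/e_6)^p = 6.240e-11·(1.7793e-07)^2.9999 = 6.240e-11·5.64186e-21 ≈ 3.521e-31.

3.5e-31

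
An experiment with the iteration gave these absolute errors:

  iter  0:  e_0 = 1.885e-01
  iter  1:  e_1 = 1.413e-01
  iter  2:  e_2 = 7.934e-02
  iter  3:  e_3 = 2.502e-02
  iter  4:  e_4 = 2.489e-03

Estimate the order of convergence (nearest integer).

2

Consecutive ratios: e_4/e_3 = 2.489e-03/2.502e-02 = 0.0994804, e_3/e_2 = 2.502e-02/7.934e-02 = 0.315352.
p ≈ ln(0.0994804)/ln(0.315352) = -2.3078/-1.1541 ≈ 2.00.
So the convergence is quadratic (order 2).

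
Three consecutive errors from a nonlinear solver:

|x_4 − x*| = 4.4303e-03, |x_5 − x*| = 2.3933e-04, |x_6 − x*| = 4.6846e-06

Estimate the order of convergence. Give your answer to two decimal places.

1.35

p ≈ ln(|x_6 − x*|/|x_5 − x*|) / ln(|x_5 − x*|/|x_4 − x*|)
  = ln(4.6846e-06/2.3933e-04) / ln(2.3933e-04/4.4303e-03)
  = ln(0.0195738) / ln(0.0540212)
  = -3.93356 / -2.91838 ≈ 1.34786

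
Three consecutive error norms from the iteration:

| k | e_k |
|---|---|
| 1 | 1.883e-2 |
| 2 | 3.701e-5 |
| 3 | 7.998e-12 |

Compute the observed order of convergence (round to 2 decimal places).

p ≈ ln(e_3/e_2) / ln(e_2/e_1)
  = ln(7.998e-12/3.701e-5) / ln(3.701e-5/1.883e-2)
  = ln(2.16104e-07) / ln(0.00196548)
  = -15.34751 / -6.23202 ≈ 2.46269

2.46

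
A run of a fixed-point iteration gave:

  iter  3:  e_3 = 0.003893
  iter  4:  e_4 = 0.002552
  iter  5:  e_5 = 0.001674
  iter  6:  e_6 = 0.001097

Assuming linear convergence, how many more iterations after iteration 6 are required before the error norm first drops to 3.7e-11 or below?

41

Rate ρ ≈ e_6/e_5 = 0.001097/0.001674 = 0.6553.
After j more steps, e_{6+j} ≈ 0.001097·ρ^j; need ρ^j ≤ 3.7e-11/0.001097 = 3.37284e-08.
j ≥ ln(3.37284e-08)/ln(0.6553) = -17.2049/-0.42266 = 40.706.
So 41 more iterations are needed.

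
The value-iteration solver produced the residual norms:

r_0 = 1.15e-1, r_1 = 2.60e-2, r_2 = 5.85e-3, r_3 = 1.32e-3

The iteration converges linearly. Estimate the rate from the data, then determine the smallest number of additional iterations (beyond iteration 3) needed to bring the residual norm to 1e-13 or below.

16

Rate ρ ≈ r_3/r_2 = 1.32e-3/5.85e-3 = 0.2256.
After j more steps, r_{3+j} ≈ 1.32e-3·ρ^j; need ρ^j ≤ 1e-13/1.32e-3 = 7.57576e-11.
j ≥ ln(7.57576e-11)/ln(0.2256) = -23.3035/-1.48899 = 15.651.
So 16 more iterations are needed.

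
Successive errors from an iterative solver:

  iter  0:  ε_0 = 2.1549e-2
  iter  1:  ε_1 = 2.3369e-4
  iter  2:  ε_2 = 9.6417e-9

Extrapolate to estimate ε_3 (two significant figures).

First estimate the order: p ≈ ln(ε_2/ε_1) / ln(ε_1/ε_0) = ln(9.6417e-9/2.3369e-4)/ln(2.3369e-4/2.1549e-2) = ln(4.12585e-05)/ln(0.0108446) ≈ 2.2315.
Then ε_3 ≈ ε_2·(ε_2/ε_1)^p = 9.6417e-9·(4.12585e-05)^2.2315 = 9.6417e-9·1.64444e-10 ≈ 1.586e-18.

1.6e-18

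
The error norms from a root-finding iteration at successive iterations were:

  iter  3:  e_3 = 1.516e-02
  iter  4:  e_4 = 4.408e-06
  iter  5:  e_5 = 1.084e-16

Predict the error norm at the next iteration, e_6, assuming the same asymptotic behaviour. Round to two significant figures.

1.6e-48

First estimate the order: p ≈ ln(e_5/e_4) / ln(e_4/e_3) = ln(1.084e-16/4.408e-06)/ln(4.408e-06/1.516e-02) = ln(2.45917e-11)/ln(0.000290765) ≈ 3.0000.
Then e_6 ≈ e_5·(e_5/e_4)^p = 1.084e-16·(2.45917e-11)^3.0000 = 1.084e-16·1.48719e-32 ≈ 1.612e-48.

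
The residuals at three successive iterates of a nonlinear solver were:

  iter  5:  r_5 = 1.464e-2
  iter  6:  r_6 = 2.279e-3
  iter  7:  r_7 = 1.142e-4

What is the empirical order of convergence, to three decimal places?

p ≈ ln(r_7/r_6) / ln(r_6/r_5)
  = ln(1.142e-4/2.279e-3) / ln(2.279e-3/1.464e-2)
  = ln(0.0501097) / ln(0.155669)
  = -2.993541 / -1.860023 ≈ 1.609411

1.609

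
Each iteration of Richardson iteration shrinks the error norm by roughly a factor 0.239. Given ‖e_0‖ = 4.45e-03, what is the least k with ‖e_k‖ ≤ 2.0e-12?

After k steps, ‖e_k‖ ≈ 4.45e-03·0.239^k.
Need 0.239^k ≤ 2.0e-12/4.45e-03 = 4.49438e-10.
k ≥ ln(4.49438e-10)/ln(0.239) = -21.5230/-1.43129 = 15.037.
Smallest integer k = 16.

16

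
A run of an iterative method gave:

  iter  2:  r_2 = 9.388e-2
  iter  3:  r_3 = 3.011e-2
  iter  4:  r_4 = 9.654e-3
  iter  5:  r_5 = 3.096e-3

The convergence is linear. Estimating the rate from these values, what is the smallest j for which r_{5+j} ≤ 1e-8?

Rate ρ ≈ r_5/r_4 = 3.096e-3/9.654e-3 = 0.3207.
After j more steps, r_{5+j} ≈ 3.096e-3·ρ^j; need ρ^j ≤ 1e-8/3.096e-3 = 3.22997e-06.
j ≥ ln(3.22997e-06)/ln(0.3207) = -12.6430/-1.13725 = 11.117.
So 12 more iterations are needed.

12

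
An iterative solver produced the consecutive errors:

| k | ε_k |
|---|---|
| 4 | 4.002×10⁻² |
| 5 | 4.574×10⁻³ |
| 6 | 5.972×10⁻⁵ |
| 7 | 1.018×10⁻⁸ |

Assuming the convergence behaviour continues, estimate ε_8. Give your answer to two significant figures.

First estimate the order: p ≈ ln(ε_7/ε_6) / ln(ε_6/ε_5) = ln(1.018×10⁻⁸/5.972×10⁻⁵)/ln(5.972×10⁻⁵/4.574×10⁻³) = ln(0.000170462)/ln(0.0130564) ≈ 2.0000.
Then ε_8 ≈ ε_7·(ε_7/ε_6)^p = 1.018×10⁻⁸·(0.000170462)^2.0000 = 1.018×10⁻⁸·2.90573e-08 ≈ 2.958e-16.

3.0e-16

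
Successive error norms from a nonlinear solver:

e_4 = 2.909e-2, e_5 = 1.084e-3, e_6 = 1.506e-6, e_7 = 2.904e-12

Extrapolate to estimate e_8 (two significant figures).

1.1e-23

First estimate the order: p ≈ ln(e_7/e_6) / ln(e_6/e_5) = ln(2.904e-12/1.506e-6)/ln(1.506e-6/1.084e-3) = ln(1.92829e-06)/ln(0.0013893) ≈ 2.0001.
Then e_8 ≈ e_7·(e_7/e_6)^p = 2.904e-12·(1.92829e-06)^2.0001 = 2.904e-12·3.71341e-12 ≈ 1.078e-23.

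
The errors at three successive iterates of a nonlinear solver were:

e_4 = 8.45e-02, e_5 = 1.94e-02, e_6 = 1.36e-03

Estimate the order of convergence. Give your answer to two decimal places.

1.81

p ≈ ln(e_6/e_5) / ln(e_5/e_4)
  = ln(1.36e-03/1.94e-02) / ln(1.94e-02/8.45e-02)
  = ln(0.0701031) / ln(0.229586)
  = -2.65779 / -1.47148 ≈ 1.80620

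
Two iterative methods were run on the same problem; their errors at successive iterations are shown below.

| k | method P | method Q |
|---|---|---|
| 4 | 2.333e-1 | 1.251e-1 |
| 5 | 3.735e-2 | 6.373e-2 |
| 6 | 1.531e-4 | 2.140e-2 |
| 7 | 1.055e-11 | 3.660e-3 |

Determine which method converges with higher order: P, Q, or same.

P

Method P: p ≈ ln(1.055e-11/1.531e-4)/ln(1.531e-4/3.735e-2) ≈ 3.00.
Method Q: p ≈ ln(3.660e-3/2.140e-2)/ln(2.140e-2/6.373e-2) ≈ 1.62.
Method P has the higher order (≈3.0 vs ≈1.6).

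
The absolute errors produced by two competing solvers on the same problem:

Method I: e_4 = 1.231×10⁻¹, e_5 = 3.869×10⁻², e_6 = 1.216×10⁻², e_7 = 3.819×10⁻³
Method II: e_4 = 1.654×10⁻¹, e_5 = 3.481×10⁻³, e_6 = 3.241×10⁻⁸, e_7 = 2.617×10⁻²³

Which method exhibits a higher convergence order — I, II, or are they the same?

Method I: p ≈ ln(3.819×10⁻³/1.216×10⁻²)/ln(1.216×10⁻²/3.869×10⁻²) ≈ 1.00.
Method II: p ≈ ln(2.617×10⁻²³/3.241×10⁻⁸)/ln(3.241×10⁻⁸/3.481×10⁻³) ≈ 3.00.
Method II has the higher order (≈3.0 vs ≈1.0).

II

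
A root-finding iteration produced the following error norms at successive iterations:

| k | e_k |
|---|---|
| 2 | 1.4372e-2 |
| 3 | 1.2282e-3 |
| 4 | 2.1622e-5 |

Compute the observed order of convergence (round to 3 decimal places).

p ≈ ln(e_4/e_3) / ln(e_3/e_2)
  = ln(2.1622e-5/1.2282e-3) / ln(1.2282e-3/1.4372e-2)
  = ln(0.0176046) / ln(0.0854578)
  = -4.039595 / -2.459733 ≈ 1.642290

1.642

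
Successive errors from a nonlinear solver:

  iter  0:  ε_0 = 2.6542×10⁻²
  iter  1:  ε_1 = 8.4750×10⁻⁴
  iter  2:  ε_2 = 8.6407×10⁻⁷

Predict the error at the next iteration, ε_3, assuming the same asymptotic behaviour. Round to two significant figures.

First estimate the order: p ≈ ln(ε_2/ε_1) / ln(ε_1/ε_0) = ln(8.6407×10⁻⁷/8.4750×10⁻⁴)/ln(8.4750×10⁻⁴/2.6542×10⁻²) = ln(0.00101955)/ln(0.0319305) ≈ 2.0000.
Then ε_3 ≈ ε_2·(ε_2/ε_1)^p = 8.6407×10⁻⁷·(0.00101955)^2.0000 = 8.6407×10⁻⁷·1.03948e-06 ≈ 8.982e-13.

9.0e-13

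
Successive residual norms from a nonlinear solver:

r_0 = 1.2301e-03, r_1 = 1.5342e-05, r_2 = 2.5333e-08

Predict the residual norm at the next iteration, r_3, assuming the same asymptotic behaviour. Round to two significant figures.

First estimate the order: p ≈ ln(r_2/r_1) / ln(r_1/r_0) = ln(2.5333e-08/1.5342e-05)/ln(1.5342e-05/1.2301e-03) = ln(0.00165122)/ln(0.0124722) ≈ 1.4612.
Then r_3 ≈ r_2·(r_2/r_1)^p = 2.5333e-08·(0.00165122)^1.4612 = 2.5333e-08·8.60313e-05 ≈ 2.179e-12.

2.2e-12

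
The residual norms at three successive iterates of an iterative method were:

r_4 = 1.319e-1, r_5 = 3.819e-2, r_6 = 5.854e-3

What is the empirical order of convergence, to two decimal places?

1.51

p ≈ ln(r_6/r_5) / ln(r_5/r_4)
  = ln(5.854e-3/3.819e-2) / ln(3.819e-2/1.319e-1)
  = ln(0.153286) / ln(0.289538)
  = -1.87545 / -1.23947 ≈ 1.51311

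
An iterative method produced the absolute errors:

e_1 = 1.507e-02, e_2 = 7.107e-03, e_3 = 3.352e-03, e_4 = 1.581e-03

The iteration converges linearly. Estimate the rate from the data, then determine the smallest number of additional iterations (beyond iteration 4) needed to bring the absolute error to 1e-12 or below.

29

Rate ρ ≈ e_4/e_3 = 1.581e-03/3.352e-03 = 0.4717.
After j more steps, e_{4+j} ≈ 1.581e-03·ρ^j; need ρ^j ≤ 1e-12/1.581e-03 = 6.32511e-10.
j ≥ ln(6.32511e-10)/ln(0.4717) = -21.1813/-0.75141 = 28.189.
So 29 more iterations are needed.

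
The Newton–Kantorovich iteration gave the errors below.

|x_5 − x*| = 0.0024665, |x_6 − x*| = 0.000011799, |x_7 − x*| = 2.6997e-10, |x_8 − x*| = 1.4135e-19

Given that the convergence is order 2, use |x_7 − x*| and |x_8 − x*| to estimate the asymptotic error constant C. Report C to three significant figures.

C ≈ |x_8 − x*| / |x_7 − x*|^2
  = 1.4135e-19 / (2.6997e-10)^2
  = 1.4135e-19 / 7.28838e-20 ≈ 1.9394

1.94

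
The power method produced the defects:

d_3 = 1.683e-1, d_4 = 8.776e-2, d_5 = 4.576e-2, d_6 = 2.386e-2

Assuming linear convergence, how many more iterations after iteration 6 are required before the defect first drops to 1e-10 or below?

30

Rate ρ ≈ d_6/d_5 = 2.386e-2/4.576e-2 = 0.5214.
After j more steps, d_{6+j} ≈ 2.386e-2·ρ^j; need ρ^j ≤ 1e-10/2.386e-2 = 4.19111e-09.
j ≥ ln(4.19111e-09)/ln(0.5214) = -19.2903/-0.65124 = 29.621.
So 30 more iterations are needed.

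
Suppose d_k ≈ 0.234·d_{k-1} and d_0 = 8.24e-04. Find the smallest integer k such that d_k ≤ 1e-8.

8

After k steps, d_k ≈ 8.24e-04·0.234^k.
Need 0.234^k ≤ 1e-8/8.24e-04 = 1.21359e-05.
k ≥ ln(1.21359e-05)/ln(0.234) = -11.3193/-1.45243 = 7.793.
Smallest integer k = 8.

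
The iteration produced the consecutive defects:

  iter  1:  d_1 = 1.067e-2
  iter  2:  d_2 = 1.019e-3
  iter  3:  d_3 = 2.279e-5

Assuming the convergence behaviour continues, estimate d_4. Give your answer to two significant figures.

4.9e-8

First estimate the order: p ≈ ln(d_3/d_2) / ln(d_2/d_1) = ln(2.279e-5/1.019e-3)/ln(1.019e-3/1.067e-2) = ln(0.0223651)/ln(0.0955014) ≈ 1.6181.
Then d_4 ≈ d_3·(d_3/d_2)^p = 2.279e-5·(0.0223651)^1.6181 = 2.279e-5·0.00213521 ≈ 4.866e-08.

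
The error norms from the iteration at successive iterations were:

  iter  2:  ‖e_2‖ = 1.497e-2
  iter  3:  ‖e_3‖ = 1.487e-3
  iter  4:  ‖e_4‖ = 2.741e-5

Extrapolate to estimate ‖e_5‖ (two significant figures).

First estimate the order: p ≈ ln(‖e_4‖/‖e_3‖) / ln(‖e_3‖/‖e_2‖) = ln(2.741e-5/1.487e-3)/ln(1.487e-3/1.497e-2) = ln(0.0184331)/ln(0.099332) ≈ 1.7294.
Then ‖e_5‖ ≈ ‖e_4‖·(‖e_4‖/‖e_3‖)^p = 2.741e-5·(0.0184331)^1.7294 = 2.741e-5·0.00100121 ≈ 2.744e-08.

2.7e-8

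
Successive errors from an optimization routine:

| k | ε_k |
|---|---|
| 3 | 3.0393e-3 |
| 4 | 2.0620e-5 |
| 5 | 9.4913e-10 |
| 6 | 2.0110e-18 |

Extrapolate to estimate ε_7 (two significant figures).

First estimate the order: p ≈ ln(ε_6/ε_5) / ln(ε_5/ε_4) = ln(2.0110e-18/9.4913e-10)/ln(9.4913e-10/2.0620e-5) = ln(2.11878e-09)/ln(4.60296e-05) ≈ 2.0000.
Then ε_7 ≈ ε_6·(ε_6/ε_5)^p = 2.0110e-18·(2.11878e-09)^2.0000 = 2.0110e-18·4.48923e-18 ≈ 9.028e-36.

9.0e-36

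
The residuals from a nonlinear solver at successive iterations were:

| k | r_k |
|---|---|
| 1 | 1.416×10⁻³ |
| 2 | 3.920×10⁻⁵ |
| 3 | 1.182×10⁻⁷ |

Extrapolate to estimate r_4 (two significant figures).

First estimate the order: p ≈ ln(r_3/r_2) / ln(r_2/r_1) = ln(1.182×10⁻⁷/3.920×10⁻⁵)/ln(3.920×10⁻⁵/1.416×10⁻³) = ln(0.00301531)/ln(0.0276836) ≈ 1.6181.
Then r_4 ≈ r_3·(r_3/r_2)^p = 1.182×10⁻⁷·(0.00301531)^1.6181 = 1.182×10⁻⁷·8.34271e-05 ≈ 9.861e-12.

9.9e-12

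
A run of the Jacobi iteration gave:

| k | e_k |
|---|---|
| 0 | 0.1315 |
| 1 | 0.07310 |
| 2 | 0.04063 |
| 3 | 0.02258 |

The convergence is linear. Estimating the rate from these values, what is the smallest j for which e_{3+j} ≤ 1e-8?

Rate ρ ≈ e_3/e_2 = 0.02258/0.04063 = 0.5557.
After j more steps, e_{3+j} ≈ 0.02258·ρ^j; need ρ^j ≤ 1e-8/0.02258 = 4.4287e-07.
j ≥ ln(4.4287e-07)/ln(0.5557) = -14.6300/-0.58753 = 24.901.
So 25 more iterations are needed.

25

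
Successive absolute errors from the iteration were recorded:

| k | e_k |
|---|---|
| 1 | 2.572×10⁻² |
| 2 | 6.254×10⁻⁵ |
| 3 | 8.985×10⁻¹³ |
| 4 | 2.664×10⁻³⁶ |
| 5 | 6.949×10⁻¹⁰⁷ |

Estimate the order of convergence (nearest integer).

Consecutive ratios: e_5/e_4 = 6.949×10⁻¹⁰⁷/2.664×10⁻³⁶ = 2.60848e-71, e_4/e_3 = 2.664×10⁻³⁶/8.985×10⁻¹³ = 2.96494e-24.
p ≈ ln(2.60848e-71)/ln(2.96494e-24) = -162.5248/-54.1752 ≈ 3.00.
So the convergence is cubic (order 3).

3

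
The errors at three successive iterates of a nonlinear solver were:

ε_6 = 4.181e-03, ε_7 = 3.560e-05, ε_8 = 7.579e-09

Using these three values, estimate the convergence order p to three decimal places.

1.774

p ≈ ln(ε_8/ε_7) / ln(ε_7/ε_6)
  = ln(7.579e-09/3.560e-05) / ln(3.560e-05/4.181e-03)
  = ln(0.000212893) / ln(0.00851471)
  = -8.454721 / -4.765960 ≈ 1.773981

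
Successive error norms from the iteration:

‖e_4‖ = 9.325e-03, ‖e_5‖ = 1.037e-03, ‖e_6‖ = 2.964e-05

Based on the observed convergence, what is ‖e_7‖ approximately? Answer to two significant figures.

9.4e-8

First estimate the order: p ≈ ln(‖e_6‖/‖e_5‖) / ln(‖e_5‖/‖e_4‖) = ln(2.964e-05/1.037e-03)/ln(1.037e-03/9.325e-03) = ln(0.0285824)/ln(0.111206) ≈ 1.6186.
Then ‖e_7‖ ≈ ‖e_6‖·(‖e_6‖/‖e_5‖)^p = 2.964e-05·(0.0285824)^1.6186 = 2.964e-05·0.00316987 ≈ 9.395e-08.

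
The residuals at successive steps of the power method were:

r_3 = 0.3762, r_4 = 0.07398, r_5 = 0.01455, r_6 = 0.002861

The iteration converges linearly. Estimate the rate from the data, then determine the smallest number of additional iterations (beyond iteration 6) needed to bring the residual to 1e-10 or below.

11

Rate ρ ≈ r_6/r_5 = 0.002861/0.01455 = 0.1966.
After j more steps, r_{6+j} ≈ 0.002861·ρ^j; need ρ^j ≤ 1e-10/0.002861 = 3.49528e-08.
j ≥ ln(3.49528e-08)/ln(0.1966) = -17.1693/-1.62658 = 10.555.
So 11 more iterations are needed.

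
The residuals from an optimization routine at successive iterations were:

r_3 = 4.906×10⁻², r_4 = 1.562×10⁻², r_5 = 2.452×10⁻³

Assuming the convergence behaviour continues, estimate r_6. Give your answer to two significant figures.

First estimate the order: p ≈ ln(r_5/r_4) / ln(r_4/r_3) = ln(2.452×10⁻³/1.562×10⁻²)/ln(1.562×10⁻²/4.906×10⁻²) = ln(0.156978)/ln(0.318386) ≈ 1.6179.
Then r_6 ≈ r_5·(r_5/r_4)^p = 2.452×10⁻³·(0.156978)^1.6179 = 2.452×10⁻³·0.0499974 ≈ 0.0001226.

1.2e-4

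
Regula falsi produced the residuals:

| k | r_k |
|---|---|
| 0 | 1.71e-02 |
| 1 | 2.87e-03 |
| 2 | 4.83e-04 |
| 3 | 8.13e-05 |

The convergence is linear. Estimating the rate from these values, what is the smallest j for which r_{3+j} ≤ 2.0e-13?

12

Rate ρ ≈ r_3/r_2 = 8.13e-05/4.83e-04 = 0.1683.
After j more steps, r_{3+j} ≈ 8.13e-05·ρ^j; need ρ^j ≤ 2.0e-13/8.13e-05 = 2.46002e-09.
j ≥ ln(2.46002e-09)/ln(0.1683) = -19.8231/-1.78201 = 11.124.
So 12 more iterations are needed.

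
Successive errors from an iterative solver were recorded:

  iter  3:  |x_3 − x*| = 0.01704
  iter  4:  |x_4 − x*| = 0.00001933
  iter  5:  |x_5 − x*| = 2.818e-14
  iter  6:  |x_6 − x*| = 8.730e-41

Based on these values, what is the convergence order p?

3

Consecutive ratios: |x_6 − x*|/|x_5 − x*| = 8.730e-41/2.818e-14 = 3.09794e-27, |x_5 − x*|/|x_4 − x*| = 2.818e-14/0.00001933 = 1.45784e-09.
p ≈ ln(3.09794e-27)/ln(1.45784e-09) = -61.0391/-20.3463 ≈ 3.00.
So the convergence is cubic (order 3).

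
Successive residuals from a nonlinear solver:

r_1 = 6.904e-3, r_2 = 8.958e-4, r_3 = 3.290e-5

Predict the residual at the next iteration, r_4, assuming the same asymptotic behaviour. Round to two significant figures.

1.6e-7

First estimate the order: p ≈ ln(r_3/r_2) / ln(r_2/r_1) = ln(3.290e-5/8.958e-4)/ln(8.958e-4/6.904e-3) = ln(0.0367269)/ln(0.129751) ≈ 1.6180.
Then r_4 ≈ r_3·(r_3/r_2)^p = 3.290e-5·(0.0367269)^1.6180 = 3.290e-5·0.0047659 ≈ 1.568e-07.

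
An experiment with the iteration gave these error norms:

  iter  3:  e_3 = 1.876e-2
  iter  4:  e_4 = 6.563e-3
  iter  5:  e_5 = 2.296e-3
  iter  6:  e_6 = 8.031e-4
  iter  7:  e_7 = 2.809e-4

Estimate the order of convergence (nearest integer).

1

Consecutive ratios: e_7/e_6 = 2.809e-4/8.031e-4 = 0.34977, e_6/e_5 = 8.031e-4/2.296e-3 = 0.349782.
p ≈ ln(0.34977)/ln(0.349782) = -1.0505/-1.0504 ≈ 1.00.
So the convergence is linear (order 1).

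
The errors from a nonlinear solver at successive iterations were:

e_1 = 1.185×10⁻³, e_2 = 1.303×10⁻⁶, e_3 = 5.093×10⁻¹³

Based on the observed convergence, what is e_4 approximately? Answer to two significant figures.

6.7e-27

First estimate the order: p ≈ ln(e_3/e_2) / ln(e_2/e_1) = ln(5.093×10⁻¹³/1.303×10⁻⁶)/ln(1.303×10⁻⁶/1.185×10⁻³) = ln(3.90867e-07)/ln(0.00109958) ≈ 2.1658.
Then e_4 ≈ e_3·(e_3/e_2)^p = 5.093×10⁻¹³·(3.90867e-07)^2.1658 = 5.093×10⁻¹³·1.32317e-14 ≈ 6.739e-27.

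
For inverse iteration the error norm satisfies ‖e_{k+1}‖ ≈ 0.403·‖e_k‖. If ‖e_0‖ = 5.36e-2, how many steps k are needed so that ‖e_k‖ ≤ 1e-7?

After k steps, ‖e_k‖ ≈ 5.36e-2·0.403^k.
Need 0.403^k ≤ 1e-7/5.36e-2 = 1.86567e-06.
k ≥ ln(1.86567e-06)/ln(0.403) = -13.1919/-0.90882 = 14.515.
Smallest integer k = 15.

15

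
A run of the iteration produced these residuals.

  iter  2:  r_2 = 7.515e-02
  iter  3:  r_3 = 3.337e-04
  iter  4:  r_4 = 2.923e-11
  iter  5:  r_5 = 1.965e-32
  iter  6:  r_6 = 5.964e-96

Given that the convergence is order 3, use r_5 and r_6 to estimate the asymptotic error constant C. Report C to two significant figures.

C ≈ r_6 / r_5^3
  = 5.964e-96 / (1.965e-32)^3
  = 5.964e-96 / 7.58731e-96 ≈ 0.78605

0.79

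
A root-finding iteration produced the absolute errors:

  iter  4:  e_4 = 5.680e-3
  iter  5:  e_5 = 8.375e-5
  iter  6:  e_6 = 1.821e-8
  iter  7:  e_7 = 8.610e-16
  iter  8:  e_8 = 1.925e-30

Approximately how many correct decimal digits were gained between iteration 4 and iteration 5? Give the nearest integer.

Digits gained ≈ log₁₀(e_4/e_5) = log₁₀(5.680e-3/8.375e-5) = log₁₀(67.8209) ≈ 1.831.

2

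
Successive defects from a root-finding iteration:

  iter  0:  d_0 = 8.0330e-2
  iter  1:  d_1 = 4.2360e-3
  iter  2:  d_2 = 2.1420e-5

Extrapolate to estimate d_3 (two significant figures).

First estimate the order: p ≈ ln(d_2/d_1) / ln(d_1/d_0) = ln(2.1420e-5/4.2360e-3)/ln(4.2360e-3/8.0330e-2) = ln(0.00505666)/ln(0.0527325) ≈ 1.7968.
Then d_3 ≈ d_2·(d_2/d_1)^p = 2.1420e-5·(0.00505666)^1.7968 = 2.1420e-5·7.48691e-05 ≈ 1.604e-09.

1.6e-9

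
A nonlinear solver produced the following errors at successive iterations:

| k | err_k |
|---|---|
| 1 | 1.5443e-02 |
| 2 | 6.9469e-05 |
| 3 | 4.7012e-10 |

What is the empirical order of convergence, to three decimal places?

p ≈ ln(err_3/err_2) / ln(err_2/err_1)
  = ln(4.7012e-10/6.9469e-05) / ln(6.9469e-05/1.5443e-02)
  = ln(6.76734e-06) / ln(0.00449841)
  = -11.903402 / -5.404031 ≈ 2.202689

2.203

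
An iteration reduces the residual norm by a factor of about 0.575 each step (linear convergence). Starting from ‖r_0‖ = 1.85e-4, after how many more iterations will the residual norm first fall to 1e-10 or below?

After k steps, ‖r_k‖ ≈ 1.85e-4·0.575^k.
Need 0.575^k ≤ 1e-10/1.85e-4 = 5.40541e-07.
k ≥ ln(5.40541e-07)/ln(0.575) = -14.4307/-0.55339 = 26.077.
Smallest integer k = 27.

27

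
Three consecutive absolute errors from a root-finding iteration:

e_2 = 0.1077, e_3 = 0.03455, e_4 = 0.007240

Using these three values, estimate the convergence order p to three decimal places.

p ≈ ln(e_4/e_3) / ln(e_3/e_2)
  = ln(0.007240/0.03455) / ln(0.03455/0.1077)
  = ln(0.209551) / ln(0.320799)
  = -1.562788 / -1.136941 ≈ 1.374555

1.375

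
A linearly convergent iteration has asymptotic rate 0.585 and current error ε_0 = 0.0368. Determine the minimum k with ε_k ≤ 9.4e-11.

37

After k steps, ε_k ≈ 0.0368·0.585^k.
Need 0.585^k ≤ 9.4e-11/0.0368 = 2.55435e-09.
k ≥ ln(2.55435e-09)/ln(0.585) = -19.7855/-0.53614 = 36.904.
Smallest integer k = 37.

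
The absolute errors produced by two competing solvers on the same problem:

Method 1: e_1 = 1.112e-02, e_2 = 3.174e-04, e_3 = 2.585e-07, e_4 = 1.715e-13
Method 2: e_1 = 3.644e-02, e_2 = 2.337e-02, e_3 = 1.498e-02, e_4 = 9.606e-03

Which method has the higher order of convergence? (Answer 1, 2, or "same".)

Method 1: p ≈ ln(1.715e-13/2.585e-07)/ln(2.585e-07/3.174e-04) ≈ 2.00.
Method 2: p ≈ ln(9.606e-03/1.498e-02)/ln(1.498e-02/2.337e-02) ≈ 1.00.
Method 1 has the higher order (≈2.0 vs ≈1.0).

1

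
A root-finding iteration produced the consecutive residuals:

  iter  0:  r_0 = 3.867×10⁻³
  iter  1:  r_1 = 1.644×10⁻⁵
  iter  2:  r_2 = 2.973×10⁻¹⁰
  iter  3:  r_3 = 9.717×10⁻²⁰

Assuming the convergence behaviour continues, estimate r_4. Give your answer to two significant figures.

1.0e-38

First estimate the order: p ≈ ln(r_3/r_2) / ln(r_2/r_1) = ln(9.717×10⁻²⁰/2.973×10⁻¹⁰)/ln(2.973×10⁻¹⁰/1.644×10⁻⁵) = ln(3.26842e-10)/ln(1.80839e-05) ≈ 2.0001.
Then r_4 ≈ r_3·(r_3/r_2)^p = 9.717×10⁻²⁰·(3.26842e-10)^2.0001 = 9.717×10⁻²⁰·1.06593e-19 ≈ 1.036e-38.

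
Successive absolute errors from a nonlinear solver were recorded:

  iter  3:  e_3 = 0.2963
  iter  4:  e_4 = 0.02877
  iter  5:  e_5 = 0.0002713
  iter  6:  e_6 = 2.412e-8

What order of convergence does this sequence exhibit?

Consecutive ratios: e_6/e_5 = 2.412e-8/0.0002713 = 8.89053e-05, e_5/e_4 = 0.0002713/0.02877 = 0.00942996.
p ≈ ln(8.89053e-05)/ln(0.00942996) = -9.3279/-4.6639 ≈ 2.00.
So the convergence is quadratic (order 2).

2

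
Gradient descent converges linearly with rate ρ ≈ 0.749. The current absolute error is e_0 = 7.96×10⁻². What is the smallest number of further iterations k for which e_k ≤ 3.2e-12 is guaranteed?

83

After k steps, e_k ≈ 7.96×10⁻²·0.749^k.
Need 0.749^k ≤ 3.2e-12/7.96×10⁻² = 4.0201e-11.
k ≥ ln(4.0201e-11)/ln(0.749) = -23.9371/-0.28902 = 82.822.
Smallest integer k = 83.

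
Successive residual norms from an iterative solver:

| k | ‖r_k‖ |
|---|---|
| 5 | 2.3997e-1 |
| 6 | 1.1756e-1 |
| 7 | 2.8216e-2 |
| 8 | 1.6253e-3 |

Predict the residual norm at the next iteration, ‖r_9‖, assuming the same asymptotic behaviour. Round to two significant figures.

5.4e-6

First estimate the order: p ≈ ln(‖r_8‖/‖r_7‖) / ln(‖r_7‖/‖r_6‖) = ln(1.6253e-3/2.8216e-2)/ln(2.8216e-2/1.1756e-1) = ln(0.0576021)/ln(0.240014) ≈ 2.0001.
Then ‖r_9‖ ≈ ‖r_8‖·(‖r_8‖/‖r_7‖)^p = 1.6253e-3·(0.0576021)^2.0001 = 1.6253e-3·0.00331706 ≈ 5.391e-06.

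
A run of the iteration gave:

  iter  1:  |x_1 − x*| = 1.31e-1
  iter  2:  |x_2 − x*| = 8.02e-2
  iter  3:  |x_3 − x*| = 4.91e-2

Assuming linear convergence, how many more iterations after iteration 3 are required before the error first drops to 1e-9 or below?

Rate ρ ≈ |x_3 − x*|/|x_2 − x*| = 4.91e-2/8.02e-2 = 0.6122.
After j more steps, |x_{3+j} − x*| ≈ 4.91e-2·ρ^j; need ρ^j ≤ 1e-9/4.91e-2 = 2.03666e-08.
j ≥ ln(2.03666e-08)/ln(0.6122) = -17.7094/-0.49070 = 36.090.
So 37 more iterations are needed.

37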